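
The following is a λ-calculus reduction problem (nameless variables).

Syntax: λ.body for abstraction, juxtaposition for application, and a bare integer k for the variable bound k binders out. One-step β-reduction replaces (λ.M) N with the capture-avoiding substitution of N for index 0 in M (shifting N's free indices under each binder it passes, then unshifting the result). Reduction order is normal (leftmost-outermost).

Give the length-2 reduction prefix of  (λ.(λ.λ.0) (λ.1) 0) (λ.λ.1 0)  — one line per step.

  start: (λ.(λ.λ.0) (λ.1) 0) (λ.λ.1 0)
  →1  (λ.λ.0) (λ.λ.λ.1 0) (λ.λ.1 0)
  →2  (λ.0) (λ.λ.1 0)

Answer: after 2 steps: (λ.0) (λ.λ.1 0)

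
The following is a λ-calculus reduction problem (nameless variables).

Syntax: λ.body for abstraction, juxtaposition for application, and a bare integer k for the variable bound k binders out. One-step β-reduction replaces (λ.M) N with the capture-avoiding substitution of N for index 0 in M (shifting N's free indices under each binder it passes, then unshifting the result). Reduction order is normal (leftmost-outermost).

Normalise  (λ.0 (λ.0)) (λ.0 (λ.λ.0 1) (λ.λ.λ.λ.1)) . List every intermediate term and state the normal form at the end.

Answer: normal form = λ.0 (λ.λ.λ.λ.1)  (in 4 steps)

Derivation:
  start: (λ.0 (λ.0)) (λ.0 (λ.λ.0 1) (λ.λ.λ.λ.1))
  [1] (λ.0 (λ.λ.0 1) (λ.λ.λ.λ.1)) (λ.0)
  [2] (λ.0) (λ.λ.0 1) (λ.λ.λ.λ.1)
  [3] (λ.λ.0 1) (λ.λ.λ.λ.1)
  [4] λ.0 (λ.λ.λ.λ.1)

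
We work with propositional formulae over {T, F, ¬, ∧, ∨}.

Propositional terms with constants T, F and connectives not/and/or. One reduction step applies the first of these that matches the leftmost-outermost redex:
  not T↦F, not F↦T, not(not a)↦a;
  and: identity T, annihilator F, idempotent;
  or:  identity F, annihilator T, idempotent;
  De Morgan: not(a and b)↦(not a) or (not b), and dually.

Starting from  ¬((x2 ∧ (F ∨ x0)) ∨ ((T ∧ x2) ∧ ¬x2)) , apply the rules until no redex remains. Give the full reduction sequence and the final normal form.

  start: ¬((x2 ∧ (F ∨ x0)) ∨ ((T ∧ x2) ∧ ¬x2))
  step 1: ¬(x2 ∧ (F ∨ x0)) ∧ ¬((T ∧ x2) ∧ ¬x2)
  step 2: (¬x2 ∨ ¬(F ∨ x0)) ∧ ¬((T ∧ x2) ∧ ¬x2)
  step 3: (¬x2 ∨ (¬F ∧ ¬x0)) ∧ ¬((T ∧ x2) ∧ ¬x2)
  step 4: (¬x2 ∨ (T ∧ ¬x0)) ∧ ¬((T ∧ x2) ∧ ¬x2)
  step 5: (¬x2 ∨ ¬x0) ∧ ¬((T ∧ x2) ∧ ¬x2)
  step 6: (¬x2 ∨ ¬x0) ∧ (¬(T ∧ x2) ∨ ¬¬x2)
  step 7: (¬x2 ∨ ¬x0) ∧ ((¬T ∨ ¬x2) ∨ ¬¬x2)
  step 8: (¬x2 ∨ ¬x0) ∧ ((F ∨ ¬x2) ∨ ¬¬x2)
  step 9: (¬x2 ∨ ¬x0) ∧ (¬x2 ∨ ¬¬x2)
  step 10: (¬x2 ∨ ¬x0) ∧ (¬x2 ∨ x2)

Answer: normal form = (¬x2 ∨ ¬x0) ∧ (¬x2 ∨ x2)  (in 10 steps)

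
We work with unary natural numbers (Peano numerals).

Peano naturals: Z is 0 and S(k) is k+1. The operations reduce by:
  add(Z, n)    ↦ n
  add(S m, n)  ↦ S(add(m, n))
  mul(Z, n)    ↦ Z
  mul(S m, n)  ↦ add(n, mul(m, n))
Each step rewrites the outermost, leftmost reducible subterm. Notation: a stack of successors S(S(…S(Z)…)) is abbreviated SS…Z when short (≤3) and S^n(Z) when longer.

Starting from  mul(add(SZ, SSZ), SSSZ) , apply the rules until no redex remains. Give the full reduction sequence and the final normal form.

Answer: normal form = S^9(Z)  (in 18 steps)

Derivation:
  start: mul(add(SZ, SSZ), SSSZ)
  [1] mul(S(add(Z, SSZ)), SSSZ)
  [2] add(SSSZ, mul(add(Z, SSZ), SSSZ))
  [3] S(add(SSZ, mul(add(Z, SSZ), SSSZ)))
  [4] S(S(add(SZ, mul(add(Z, SSZ), SSSZ))))
  [5] S(S(S(add(Z, mul(add(Z, SSZ), SSSZ)))))
  [6] S(S(S(mul(add(Z, SSZ), SSSZ))))
  [7] S(S(S(mul(SSZ, SSSZ))))
  [8] S(S(S(add(SSSZ, mul(SZ, SSSZ)))))
  [9] S(S(S(S(add(SSZ, mul(SZ, SSSZ))))))
  [10] S(S(S(S(S(add(SZ, mul(SZ, SSSZ)))))))
  [11] S(S(S(S(S(S(add(Z, mul(SZ, SSSZ))))))))
  [12] S(S(S(S(S(S(mul(SZ, SSSZ)))))))
  [13] S(S(S(S(S(S(add(SSSZ, mul(Z, SSSZ))))))))
  [14] S(S(S(S(S(S(S(add(SSZ, mul(Z, SSSZ)))))))))
  [15] S(S(S(S(S(S(S(S(add(SZ, mul(Z, SSSZ))))))))))
  [16] S(S(S(S(S(S(S(S(S(add(Z, mul(Z, SSSZ)))))))))))
  [17] S(S(S(S(S(S(S(S(S(mul(Z, SSSZ))))))))))
  [18] S^9(Z)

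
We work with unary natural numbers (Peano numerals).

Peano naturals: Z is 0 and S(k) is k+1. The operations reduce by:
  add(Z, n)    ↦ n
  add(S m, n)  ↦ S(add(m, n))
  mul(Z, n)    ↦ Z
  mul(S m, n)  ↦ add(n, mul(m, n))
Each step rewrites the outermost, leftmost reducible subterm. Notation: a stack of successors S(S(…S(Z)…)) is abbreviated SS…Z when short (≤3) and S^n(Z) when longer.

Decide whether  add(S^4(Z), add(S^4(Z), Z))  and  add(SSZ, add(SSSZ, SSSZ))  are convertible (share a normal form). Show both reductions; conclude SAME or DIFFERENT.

Answer: SAME — A ⇓ S^8(Z), B ⇓ S^8(Z)

Derivation:
Term A:
  start: add(S^4(Z), add(S^4(Z), Z))
  step 1: S(add(SSSZ, add(S^4(Z), Z)))
  step 2: S(S(add(SSZ, add(S^4(Z), Z))))
  step 3: S(S(S(add(SZ, add(S^4(Z), Z)))))
  step 4: S(S(S(S(add(Z, add(S^4(Z), Z))))))
  step 5: S(S(S(S(add(S^4(Z), Z)))))
  step 6: S(S(S(S(S(add(SSSZ, Z))))))
  step 7: S(S(S(S(S(S(add(SSZ, Z)))))))
  step 8: S(S(S(S(S(S(S(add(SZ, Z))))))))
  step 9: S(S(S(S(S(S(S(S(add(Z, Z)))))))))
  step 10: S^8(Z)

Term B:
  start: add(SSZ, add(SSSZ, SSSZ))
  step 1: S(add(SZ, add(SSSZ, SSSZ)))
  step 2: S(S(add(Z, add(SSSZ, SSSZ))))
  step 3: S(S(add(SSSZ, SSSZ)))
  step 4: S(S(S(add(SSZ, SSSZ))))
  step 5: S(S(S(S(add(SZ, SSSZ)))))
  step 6: S(S(S(S(S(add(Z, SSSZ))))))
  step 7: S^8(Z)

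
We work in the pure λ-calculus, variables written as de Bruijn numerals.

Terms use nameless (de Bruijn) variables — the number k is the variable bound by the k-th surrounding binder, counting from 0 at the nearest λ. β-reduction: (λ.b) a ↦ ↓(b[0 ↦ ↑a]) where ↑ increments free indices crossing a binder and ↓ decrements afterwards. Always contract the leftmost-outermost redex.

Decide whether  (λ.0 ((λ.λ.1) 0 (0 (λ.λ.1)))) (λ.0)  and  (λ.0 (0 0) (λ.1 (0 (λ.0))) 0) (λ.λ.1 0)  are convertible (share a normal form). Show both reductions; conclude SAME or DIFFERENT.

Answer: SAME — A ⇓ λ.0, B ⇓ λ.0

Reduction:
Term A:
  start: (λ.0 ((λ.λ.1) 0 (0 (λ.λ.1)))) (λ.0)
  →1  (λ.0) ((λ.λ.1) (λ.0) ((λ.0) (λ.λ.1)))
  →2  (λ.λ.1) (λ.0) ((λ.0) (λ.λ.1))
  →3  (λ.λ.0) ((λ.0) (λ.λ.1))
  →4  λ.0

Term B:
  start: (λ.0 (0 0) (λ.1 (0 (λ.0))) 0) (λ.λ.1 0)
  →1  (λ.λ.1 0) ((λ.λ.1 0) (λ.λ.1 0)) (λ.(λ.λ.1 0) (0 (λ.0))) (λ.λ.1 0)
  →2  (λ.(λ.λ.1 0) (λ.λ.1 0) 0) (λ.(λ.λ.1 0) (0 (λ.0))) (λ.λ.1 0)
  →3  (λ.λ.1 0) (λ.λ.1 0) (λ.(λ.λ.1 0) (0 (λ.0))) (λ.λ.1 0)
  →4  (λ.(λ.λ.1 0) 0) (λ.(λ.λ.1 0) (0 (λ.0))) (λ.λ.1 0)
  →5  (λ.λ.1 0) (λ.(λ.λ.1 0) (0 (λ.0))) (λ.λ.1 0)
  →6  (λ.(λ.(λ.λ.1 0) (0 (λ.0))) 0) (λ.λ.1 0)
  →7  (λ.(λ.λ.1 0) (0 (λ.0))) (λ.λ.1 0)
  →8  (λ.λ.1 0) ((λ.λ.1 0) (λ.0))
  →9  λ.(λ.λ.1 0) (λ.0) 0
  →10  λ.(λ.(λ.0) 0) 0
  →11  λ.(λ.0) 0
  →12  λ.0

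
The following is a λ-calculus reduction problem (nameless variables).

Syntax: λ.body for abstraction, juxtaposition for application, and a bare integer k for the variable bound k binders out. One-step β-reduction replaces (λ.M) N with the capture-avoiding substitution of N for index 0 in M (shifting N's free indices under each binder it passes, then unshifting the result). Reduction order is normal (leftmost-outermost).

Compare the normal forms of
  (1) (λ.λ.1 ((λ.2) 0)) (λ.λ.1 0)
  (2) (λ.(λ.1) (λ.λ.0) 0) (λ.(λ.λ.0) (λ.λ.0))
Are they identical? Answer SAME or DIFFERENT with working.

Term A:
  start: (λ.λ.1 ((λ.2) 0)) (λ.λ.1 0)
  [1] λ.(λ.λ.1 0) ((λ.λ.λ.1 0) 0)
  [2] λ.λ.(λ.λ.λ.1 0) 1 0
  [3] λ.λ.(λ.λ.1 0) 0
  [4] λ.λ.λ.1 0

Term B:
  start: (λ.(λ.1) (λ.λ.0) 0) (λ.(λ.λ.0) (λ.λ.0))
  [1] (λ.λ.(λ.λ.0) (λ.λ.0)) (λ.λ.0) (λ.(λ.λ.0) (λ.λ.0))
  [2] (λ.(λ.λ.0) (λ.λ.0)) (λ.(λ.λ.0) (λ.λ.0))
  [3] (λ.λ.0) (λ.λ.0)
  [4] λ.0

Answer: DIFFERENT — A ⇓ λ.λ.λ.1 0, B ⇓ λ.0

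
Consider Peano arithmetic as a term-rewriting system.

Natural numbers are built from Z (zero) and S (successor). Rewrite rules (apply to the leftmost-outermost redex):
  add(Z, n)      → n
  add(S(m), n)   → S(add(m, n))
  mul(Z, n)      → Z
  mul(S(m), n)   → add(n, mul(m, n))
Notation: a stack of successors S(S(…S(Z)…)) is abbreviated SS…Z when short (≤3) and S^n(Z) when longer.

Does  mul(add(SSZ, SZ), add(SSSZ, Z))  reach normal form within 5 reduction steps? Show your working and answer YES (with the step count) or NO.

  start: mul(add(SSZ, SZ), add(SSSZ, Z))
  [1] mul(S(add(SZ, SZ)), add(SSSZ, Z))
  [2] add(add(SSSZ, Z), mul(add(SZ, SZ), add(SSSZ, Z)))
  [3] add(S(add(SSZ, Z)), mul(add(SZ, SZ), add(SSSZ, Z)))
  [4] S(add(add(SSZ, Z), mul(add(SZ, SZ), add(SSSZ, Z))))
  [5] S(add(S(add(SZ, Z)), mul(add(SZ, SZ), add(SSSZ, Z))))

Answer: NO — after 5 steps the term is S(add(S(add(SZ, Z)), mul(add(SZ, SZ), add(SSSZ, Z)))), not yet normal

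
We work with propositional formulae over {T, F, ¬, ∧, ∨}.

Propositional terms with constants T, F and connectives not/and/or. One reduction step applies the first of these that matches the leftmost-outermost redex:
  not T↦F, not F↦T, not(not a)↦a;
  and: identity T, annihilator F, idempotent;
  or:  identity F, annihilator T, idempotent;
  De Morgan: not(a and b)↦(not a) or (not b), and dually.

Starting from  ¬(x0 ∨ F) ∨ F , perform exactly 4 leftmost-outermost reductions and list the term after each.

  start: ¬(x0 ∨ F) ∨ F
  step 1: ¬(x0 ∨ F)
  step 2: ¬x0 ∧ ¬F
  step 3: ¬x0 ∧ T
  step 4: ¬x0

Answer: after 4 steps: ¬x0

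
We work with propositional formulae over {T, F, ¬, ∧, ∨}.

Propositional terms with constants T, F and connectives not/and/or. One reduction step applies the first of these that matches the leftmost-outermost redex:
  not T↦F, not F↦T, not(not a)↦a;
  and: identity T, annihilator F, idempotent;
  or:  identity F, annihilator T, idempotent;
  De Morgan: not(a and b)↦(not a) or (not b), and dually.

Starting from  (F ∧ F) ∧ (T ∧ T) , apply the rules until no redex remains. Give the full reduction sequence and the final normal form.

  start: (F ∧ F) ∧ (T ∧ T)
  step 1: F ∧ (T ∧ T)
  step 2: F

Answer: normal form = F  (in 2 steps)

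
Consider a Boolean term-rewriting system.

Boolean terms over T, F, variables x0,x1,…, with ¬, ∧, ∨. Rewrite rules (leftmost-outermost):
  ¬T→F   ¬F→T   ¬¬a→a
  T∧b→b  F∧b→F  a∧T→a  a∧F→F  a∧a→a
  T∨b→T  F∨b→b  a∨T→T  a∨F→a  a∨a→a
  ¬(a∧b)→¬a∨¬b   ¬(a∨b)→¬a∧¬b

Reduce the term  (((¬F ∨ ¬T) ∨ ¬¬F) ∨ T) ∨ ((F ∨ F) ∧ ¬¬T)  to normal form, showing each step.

  start: (((¬F ∨ ¬T) ∨ ¬¬F) ∨ T) ∨ ((F ∨ F) ∧ ¬¬T)
  →1  T ∨ ((F ∨ F) ∧ ¬¬T)
  →2  T

Answer: normal form = T  (in 2 steps)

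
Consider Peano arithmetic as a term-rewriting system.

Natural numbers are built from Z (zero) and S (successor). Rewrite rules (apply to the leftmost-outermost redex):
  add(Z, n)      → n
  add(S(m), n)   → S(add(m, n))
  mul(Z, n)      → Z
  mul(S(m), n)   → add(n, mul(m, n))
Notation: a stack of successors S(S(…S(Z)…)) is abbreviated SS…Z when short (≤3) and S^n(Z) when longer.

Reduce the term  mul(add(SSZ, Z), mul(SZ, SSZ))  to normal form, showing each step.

Answer: normal form = S^4(Z)  (in 22 steps)

Reduction:
  start: mul(add(SSZ, Z), mul(SZ, SSZ))
  →1  mul(S(add(SZ, Z)), mul(SZ, SSZ))
  →2  add(mul(SZ, SSZ), mul(add(SZ, Z), mul(SZ, SSZ)))
  →3  add(add(SSZ, mul(Z, SSZ)), mul(add(SZ, Z), mul(SZ, SSZ)))
  →4  add(S(add(SZ, mul(Z, SSZ))), mul(add(SZ, Z), mul(SZ, SSZ)))
  →5  S(add(add(SZ, mul(Z, SSZ)), mul(add(SZ, Z), mul(SZ, SSZ))))
  →6  S(add(S(add(Z, mul(Z, SSZ))), mul(add(SZ, Z), mul(SZ, SSZ))))
  →7  S(S(add(add(Z, mul(Z, SSZ)), mul(add(SZ, Z), mul(SZ, SSZ)))))
  →8  S(S(add(mul(Z, SSZ), mul(add(SZ, Z), mul(SZ, SSZ)))))
  →9  S(S(add(Z, mul(add(SZ, Z), mul(SZ, SSZ)))))
  →10  S(S(mul(add(SZ, Z), mul(SZ, SSZ))))
  →11  S(S(mul(S(add(Z, Z)), mul(SZ, SSZ))))
  →12  S(S(add(mul(SZ, SSZ), mul(add(Z, Z), mul(SZ, SSZ)))))
  →13  S(S(add(add(SSZ, mul(Z, SSZ)), mul(add(Z, Z), mul(SZ, SSZ)))))
  →14  S(S(add(S(add(SZ, mul(Z, SSZ))), mul(add(Z, Z), mul(SZ, SSZ)))))
  →15  S(S(S(add(add(SZ, mul(Z, SSZ)), mul(add(Z, Z), mul(SZ, SSZ))))))
  →16  S(S(S(add(S(add(Z, mul(Z, SSZ))), mul(add(Z, Z), mul(SZ, SSZ))))))
  →17  S(S(S(S(add(add(Z, mul(Z, SSZ)), mul(add(Z, Z), mul(SZ, SSZ)))))))
  →18  S(S(S(S(add(mul(Z, SSZ), mul(add(Z, Z), mul(SZ, SSZ)))))))
  →19  S(S(S(S(add(Z, mul(add(Z, Z), mul(SZ, SSZ)))))))
  →20  S(S(S(S(mul(add(Z, Z), mul(SZ, SSZ))))))
  →21  S(S(S(S(mul(Z, mul(SZ, SSZ))))))
  →22  S^4(Z)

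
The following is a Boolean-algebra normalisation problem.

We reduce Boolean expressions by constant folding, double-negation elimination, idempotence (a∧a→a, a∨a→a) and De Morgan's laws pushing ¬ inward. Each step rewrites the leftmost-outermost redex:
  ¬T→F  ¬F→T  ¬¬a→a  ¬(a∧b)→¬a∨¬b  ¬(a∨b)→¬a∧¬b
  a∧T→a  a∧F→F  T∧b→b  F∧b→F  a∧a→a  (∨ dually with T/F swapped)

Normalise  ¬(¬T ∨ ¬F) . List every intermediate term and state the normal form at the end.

  start: ¬(¬T ∨ ¬F)
  →1  ¬¬T ∧ ¬¬F
  →2  T ∧ ¬¬F
  →3  ¬¬F
  →4  F

Answer: normal form = F  (in 4 steps)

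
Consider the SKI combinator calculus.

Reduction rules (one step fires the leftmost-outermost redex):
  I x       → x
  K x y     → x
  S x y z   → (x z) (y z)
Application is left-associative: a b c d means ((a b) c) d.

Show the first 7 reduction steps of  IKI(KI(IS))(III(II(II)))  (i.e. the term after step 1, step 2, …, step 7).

Answer: after 7 steps: I(II)

Working:
  start: IKI(KI(IS))(III(II(II)))
  →1  KI(KI(IS))(III(II(II)))
  →2  I(III(II(II)))
  →3  III(II(II))
  →4  II(II(II))
  →5  I(II(II))
  →6  II(II)
  →7  I(II)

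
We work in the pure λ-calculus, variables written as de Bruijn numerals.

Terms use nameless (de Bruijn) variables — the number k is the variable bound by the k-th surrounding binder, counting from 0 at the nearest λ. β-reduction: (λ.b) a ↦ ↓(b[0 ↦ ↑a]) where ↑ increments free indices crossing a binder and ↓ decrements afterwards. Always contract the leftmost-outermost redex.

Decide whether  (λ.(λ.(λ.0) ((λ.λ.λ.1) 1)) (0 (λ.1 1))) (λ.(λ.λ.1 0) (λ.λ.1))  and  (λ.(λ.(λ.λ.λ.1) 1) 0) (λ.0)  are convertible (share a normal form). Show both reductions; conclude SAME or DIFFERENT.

Answer: SAME — A ⇓ λ.λ.1, B ⇓ λ.λ.1

Derivation:
Term A:
  start: (λ.(λ.(λ.0) ((λ.λ.λ.1) 1)) (0 (λ.1 1))) (λ.(λ.λ.1 0) (λ.λ.1))
  step 1: (λ.(λ.0) ((λ.λ.λ.1) (λ.(λ.λ.1 0) (λ.λ.1)))) ((λ.(λ.λ.1 0) (λ.λ.1)) (λ.(λ.(λ.λ.1 0) (λ.λ.1)) (λ.(λ.λ.1 0) (λ.λ.1))))
  step 2: (λ.0) ((λ.λ.λ.1) (λ.(λ.λ.1 0) (λ.λ.1)))
  step 3: (λ.λ.λ.1) (λ.(λ.λ.1 0) (λ.λ.1))
  step 4: λ.λ.1

Term B:
  start: (λ.(λ.(λ.λ.λ.1) 1) 0) (λ.0)
  step 1: (λ.(λ.λ.λ.1) (λ.0)) (λ.0)
  step 2: (λ.λ.λ.1) (λ.0)
  step 3: λ.λ.1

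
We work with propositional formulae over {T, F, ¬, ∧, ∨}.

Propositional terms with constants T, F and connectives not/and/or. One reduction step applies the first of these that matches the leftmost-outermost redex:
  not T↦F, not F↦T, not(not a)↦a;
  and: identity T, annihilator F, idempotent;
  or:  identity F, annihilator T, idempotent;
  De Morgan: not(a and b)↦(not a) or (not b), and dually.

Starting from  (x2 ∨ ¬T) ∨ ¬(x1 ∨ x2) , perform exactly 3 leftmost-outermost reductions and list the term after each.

  start: (x2 ∨ ¬T) ∨ ¬(x1 ∨ x2)
  step 1: (x2 ∨ F) ∨ ¬(x1 ∨ x2)
  step 2: x2 ∨ ¬(x1 ∨ x2)
  step 3: x2 ∨ (¬x1 ∧ ¬x2)

Answer: after 3 steps: x2 ∨ (¬x1 ∧ ¬x2)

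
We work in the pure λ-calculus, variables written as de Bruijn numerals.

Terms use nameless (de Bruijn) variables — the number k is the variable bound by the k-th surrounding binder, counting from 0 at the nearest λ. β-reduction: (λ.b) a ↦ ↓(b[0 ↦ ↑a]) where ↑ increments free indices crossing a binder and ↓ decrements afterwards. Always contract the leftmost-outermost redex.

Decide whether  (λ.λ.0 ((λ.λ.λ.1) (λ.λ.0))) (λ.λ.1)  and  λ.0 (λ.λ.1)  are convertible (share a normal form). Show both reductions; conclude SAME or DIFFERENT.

Answer: SAME — A ⇓ λ.0 (λ.λ.1), B ⇓ λ.0 (λ.λ.1)

Working:
Term A:
  start: (λ.λ.0 ((λ.λ.λ.1) (λ.λ.0))) (λ.λ.1)
  →1  λ.0 ((λ.λ.λ.1) (λ.λ.0))
  →2  λ.0 (λ.λ.1)

Term B:
  start: λ.0 (λ.λ.1)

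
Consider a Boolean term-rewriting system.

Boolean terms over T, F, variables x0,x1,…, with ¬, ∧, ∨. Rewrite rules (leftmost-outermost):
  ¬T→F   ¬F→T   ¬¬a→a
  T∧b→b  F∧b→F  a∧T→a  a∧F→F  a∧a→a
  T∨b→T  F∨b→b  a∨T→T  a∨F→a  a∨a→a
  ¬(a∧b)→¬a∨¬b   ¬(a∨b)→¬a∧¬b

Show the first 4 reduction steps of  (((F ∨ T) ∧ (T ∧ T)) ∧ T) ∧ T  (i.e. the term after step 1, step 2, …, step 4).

Answer: after 4 steps: T ∧ T

Derivation:
  start: (((F ∨ T) ∧ (T ∧ T)) ∧ T) ∧ T
  step 1: ((F ∨ T) ∧ (T ∧ T)) ∧ T
  step 2: (F ∨ T) ∧ (T ∧ T)
  step 3: T ∧ (T ∧ T)
  step 4: T ∧ T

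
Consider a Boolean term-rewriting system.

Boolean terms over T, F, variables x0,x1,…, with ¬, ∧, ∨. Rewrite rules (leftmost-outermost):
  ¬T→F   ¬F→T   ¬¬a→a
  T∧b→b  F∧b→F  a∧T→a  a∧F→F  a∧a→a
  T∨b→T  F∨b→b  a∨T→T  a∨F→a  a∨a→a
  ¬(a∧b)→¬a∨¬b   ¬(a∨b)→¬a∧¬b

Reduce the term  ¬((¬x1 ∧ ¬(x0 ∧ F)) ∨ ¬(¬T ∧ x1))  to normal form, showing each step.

  start: ¬((¬x1 ∧ ¬(x0 ∧ F)) ∨ ¬(¬T ∧ x1))
  →1  ¬(¬x1 ∧ ¬(x0 ∧ F)) ∧ ¬¬(¬T ∧ x1)
  →2  (¬¬x1 ∨ ¬¬(x0 ∧ F)) ∧ ¬¬(¬T ∧ x1)
  →3  (x1 ∨ ¬¬(x0 ∧ F)) ∧ ¬¬(¬T ∧ x1)
  →4  (x1 ∨ (x0 ∧ F)) ∧ ¬¬(¬T ∧ x1)
  →5  (x1 ∨ F) ∧ ¬¬(¬T ∧ x1)
  →6  x1 ∧ ¬¬(¬T ∧ x1)
  →7  x1 ∧ (¬T ∧ x1)
  →8  x1 ∧ (F ∧ x1)
  →9  x1 ∧ F
  →10  F

Answer: normal form = F  (in 10 steps)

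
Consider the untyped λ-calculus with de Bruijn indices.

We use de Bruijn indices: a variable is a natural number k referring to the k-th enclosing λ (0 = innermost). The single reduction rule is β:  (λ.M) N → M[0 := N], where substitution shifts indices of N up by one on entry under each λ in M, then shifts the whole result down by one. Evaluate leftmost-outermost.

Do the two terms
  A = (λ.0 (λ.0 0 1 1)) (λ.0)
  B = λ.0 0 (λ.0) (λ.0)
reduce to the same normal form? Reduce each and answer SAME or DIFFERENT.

Term A:
  start: (λ.0 (λ.0 0 1 1)) (λ.0)
  [1] (λ.0) (λ.0 0 (λ.0) (λ.0))
  [2] λ.0 0 (λ.0) (λ.0)

Term B:
  start: λ.0 0 (λ.0) (λ.0)

Answer: SAME — A ⇓ λ.0 0 (λ.0) (λ.0), B ⇓ λ.0 0 (λ.0) (λ.0)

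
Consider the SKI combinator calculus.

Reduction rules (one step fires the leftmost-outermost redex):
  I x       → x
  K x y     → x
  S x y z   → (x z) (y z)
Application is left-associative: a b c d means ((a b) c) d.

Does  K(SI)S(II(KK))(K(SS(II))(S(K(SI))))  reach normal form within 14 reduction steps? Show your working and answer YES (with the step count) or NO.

  start: K(SI)S(II(KK))(K(SS(II))(S(K(SI))))
  →1  SI(II(KK))(K(SS(II))(S(K(SI))))
  →2  I(K(SS(II))(S(K(SI))))(II(KK)(K(SS(II))(S(K(SI)))))
  →3  K(SS(II))(S(K(SI)))(II(KK)(K(SS(II))(S(K(SI)))))
  →4  SS(II)(II(KK)(K(SS(II))(S(K(SI)))))
  →5  S(II(KK)(K(SS(II))(S(K(SI)))))(II(II(KK)(K(SS(II))(S(K(SI))))))
  →6  S(I(KK)(K(SS(II))(S(K(SI)))))(II(II(KK)(K(SS(II))(S(K(SI))))))
  →7  S(KK(K(SS(II))(S(K(SI)))))(II(II(KK)(K(SS(II))(S(K(SI))))))
  →8  SK(II(II(KK)(K(SS(II))(S(K(SI))))))
  →9  SK(I(II(KK)(K(SS(II))(S(K(SI))))))
  →10  SK(II(KK)(K(SS(II))(S(K(SI)))))
  →11  SK(I(KK)(K(SS(II))(S(K(SI)))))
  →12  SK(KK(K(SS(II))(S(K(SI)))))
  →13  SKK

Answer: YES — reaches normal form SKK in 13 ≤ 14 steps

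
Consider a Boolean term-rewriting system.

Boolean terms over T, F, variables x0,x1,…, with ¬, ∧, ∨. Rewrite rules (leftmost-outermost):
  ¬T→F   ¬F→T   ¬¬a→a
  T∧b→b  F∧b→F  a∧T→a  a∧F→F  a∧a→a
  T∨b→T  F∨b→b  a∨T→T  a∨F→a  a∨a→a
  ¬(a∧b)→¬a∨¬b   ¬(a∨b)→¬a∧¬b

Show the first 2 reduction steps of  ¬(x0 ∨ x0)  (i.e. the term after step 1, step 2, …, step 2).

  start: ¬(x0 ∨ x0)
  [1] ¬x0 ∧ ¬x0
  [2] ¬x0

Answer: after 2 steps: ¬x0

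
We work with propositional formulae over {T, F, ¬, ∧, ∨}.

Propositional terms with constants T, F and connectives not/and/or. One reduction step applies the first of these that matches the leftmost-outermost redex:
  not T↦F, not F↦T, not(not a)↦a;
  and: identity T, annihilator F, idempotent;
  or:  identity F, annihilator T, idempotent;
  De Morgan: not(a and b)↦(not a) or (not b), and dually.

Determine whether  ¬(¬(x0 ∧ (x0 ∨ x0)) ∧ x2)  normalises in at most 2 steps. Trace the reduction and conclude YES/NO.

Answer: NO — after 2 steps the term is (x0 ∧ (x0 ∨ x0)) ∨ ¬x2, not yet normal

Derivation:
  start: ¬(¬(x0 ∧ (x0 ∨ x0)) ∧ x2)
  [1] ¬¬(x0 ∧ (x0 ∨ x0)) ∨ ¬x2
  [2] (x0 ∧ (x0 ∨ x0)) ∨ ¬x2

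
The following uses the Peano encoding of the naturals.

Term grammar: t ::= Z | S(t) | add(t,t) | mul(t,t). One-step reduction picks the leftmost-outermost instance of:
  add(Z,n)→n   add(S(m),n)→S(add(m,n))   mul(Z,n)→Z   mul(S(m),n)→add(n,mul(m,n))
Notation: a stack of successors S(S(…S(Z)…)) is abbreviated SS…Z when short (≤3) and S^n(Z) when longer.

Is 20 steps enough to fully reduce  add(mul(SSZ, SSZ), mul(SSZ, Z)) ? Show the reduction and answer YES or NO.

Answer: YES — reaches normal form S^4(Z) in 19 ≤ 20 steps

Working:
  start: add(mul(SSZ, SSZ), mul(SSZ, Z))
  [1] add(add(SSZ, mul(SZ, SSZ)), mul(SSZ, Z))
  [2] add(S(add(SZ, mul(SZ, SSZ))), mul(SSZ, Z))
  [3] S(add(add(SZ, mul(SZ, SSZ)), mul(SSZ, Z)))
  [4] S(add(S(add(Z, mul(SZ, SSZ))), mul(SSZ, Z)))
  [5] S(S(add(add(Z, mul(SZ, SSZ)), mul(SSZ, Z))))
  [6] S(S(add(mul(SZ, SSZ), mul(SSZ, Z))))
  [7] S(S(add(add(SSZ, mul(Z, SSZ)), mul(SSZ, Z))))
  [8] S(S(add(S(add(SZ, mul(Z, SSZ))), mul(SSZ, Z))))
  [9] S(S(S(add(add(SZ, mul(Z, SSZ)), mul(SSZ, Z)))))
  [10] S(S(S(add(S(add(Z, mul(Z, SSZ))), mul(SSZ, Z)))))
  [11] S(S(S(S(add(add(Z, mul(Z, SSZ)), mul(SSZ, Z))))))
  [12] S(S(S(S(add(mul(Z, SSZ), mul(SSZ, Z))))))
  [13] S(S(S(S(add(Z, mul(SSZ, Z))))))
  [14] S(S(S(S(mul(SSZ, Z)))))
  [15] S(S(S(S(add(Z, mul(SZ, Z))))))
  [16] S(S(S(S(mul(SZ, Z)))))
  [17] S(S(S(S(add(Z, mul(Z, Z))))))
  [18] S(S(S(S(mul(Z, Z)))))
  [19] S^4(Z)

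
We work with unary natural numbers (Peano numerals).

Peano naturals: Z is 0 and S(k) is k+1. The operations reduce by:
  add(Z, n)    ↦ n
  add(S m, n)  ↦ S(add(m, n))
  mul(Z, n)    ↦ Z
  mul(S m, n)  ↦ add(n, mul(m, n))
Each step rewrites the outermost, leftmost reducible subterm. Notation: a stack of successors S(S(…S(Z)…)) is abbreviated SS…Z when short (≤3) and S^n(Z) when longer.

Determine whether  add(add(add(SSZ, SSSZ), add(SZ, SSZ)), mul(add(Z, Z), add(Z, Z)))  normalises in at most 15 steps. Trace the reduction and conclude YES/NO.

Answer: NO — after 15 steps the term is S(S(S(S(S(add(S(add(Z, SSZ)), mul(add(Z, Z), add(Z, Z)))))))), not yet normal

Working:
  start: add(add(add(SSZ, SSSZ), add(SZ, SSZ)), mul(add(Z, Z), add(Z, Z)))
  step 1: add(add(S(add(SZ, SSSZ)), add(SZ, SSZ)), mul(add(Z, Z), add(Z, Z)))
  step 2: add(S(add(add(SZ, SSSZ), add(SZ, SSZ))), mul(add(Z, Z), add(Z, Z)))
  step 3: S(add(add(add(SZ, SSSZ), add(SZ, SSZ)), mul(add(Z, Z), add(Z, Z))))
  step 4: S(add(add(S(add(Z, SSSZ)), add(SZ, SSZ)), mul(add(Z, Z), add(Z, Z))))
  step 5: S(add(S(add(add(Z, SSSZ), add(SZ, SSZ))), mul(add(Z, Z), add(Z, Z))))
  step 6: S(S(add(add(add(Z, SSSZ), add(SZ, SSZ)), mul(add(Z, Z), add(Z, Z)))))
  step 7: S(S(add(add(SSSZ, add(SZ, SSZ)), mul(add(Z, Z), add(Z, Z)))))
  step 8: S(S(add(S(add(SSZ, add(SZ, SSZ))), mul(add(Z, Z), add(Z, Z)))))
  step 9: S(S(S(add(add(SSZ, add(SZ, SSZ)), mul(add(Z, Z), add(Z, Z))))))
  step 10: S(S(S(add(S(add(SZ, add(SZ, SSZ))), mul(add(Z, Z), add(Z, Z))))))
  step 11: S(S(S(S(add(add(SZ, add(SZ, SSZ)), mul(add(Z, Z), add(Z, Z)))))))
  step 12: S(S(S(S(add(S(add(Z, add(SZ, SSZ))), mul(add(Z, Z), add(Z, Z)))))))
  step 13: S(S(S(S(S(add(add(Z, add(SZ, SSZ)), mul(add(Z, Z), add(Z, Z))))))))
  step 14: S(S(S(S(S(add(add(SZ, SSZ), mul(add(Z, Z), add(Z, Z))))))))
  step 15: S(S(S(S(S(add(S(add(Z, SSZ)), mul(add(Z, Z), add(Z, Z))))))))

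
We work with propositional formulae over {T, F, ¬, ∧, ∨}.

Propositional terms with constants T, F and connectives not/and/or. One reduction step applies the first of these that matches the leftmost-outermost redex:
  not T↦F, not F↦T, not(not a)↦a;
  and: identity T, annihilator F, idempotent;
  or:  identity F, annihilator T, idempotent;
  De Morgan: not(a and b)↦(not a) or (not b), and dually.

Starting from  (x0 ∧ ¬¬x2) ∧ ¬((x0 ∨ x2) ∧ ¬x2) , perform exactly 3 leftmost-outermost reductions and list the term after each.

Answer: after 3 steps: (x0 ∧ x2) ∧ ((¬x0 ∧ ¬x2) ∨ ¬¬x2)

Working:
  start: (x0 ∧ ¬¬x2) ∧ ¬((x0 ∨ x2) ∧ ¬x2)
  →1  (x0 ∧ x2) ∧ ¬((x0 ∨ x2) ∧ ¬x2)
  →2  (x0 ∧ x2) ∧ (¬(x0 ∨ x2) ∨ ¬¬x2)
  →3  (x0 ∧ x2) ∧ ((¬x0 ∧ ¬x2) ∨ ¬¬x2)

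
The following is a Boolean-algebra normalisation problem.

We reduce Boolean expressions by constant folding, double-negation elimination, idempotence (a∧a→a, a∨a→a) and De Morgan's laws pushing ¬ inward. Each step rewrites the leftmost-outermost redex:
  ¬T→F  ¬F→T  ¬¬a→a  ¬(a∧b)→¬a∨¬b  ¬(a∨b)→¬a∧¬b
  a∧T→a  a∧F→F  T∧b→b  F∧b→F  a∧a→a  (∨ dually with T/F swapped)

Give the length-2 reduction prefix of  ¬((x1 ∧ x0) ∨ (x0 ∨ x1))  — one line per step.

Answer: after 2 steps: (¬x1 ∨ ¬x0) ∧ ¬(x0 ∨ x1)

Derivation:
  start: ¬((x1 ∧ x0) ∨ (x0 ∨ x1))
  [1] ¬(x1 ∧ x0) ∧ ¬(x0 ∨ x1)
  [2] (¬x1 ∨ ¬x0) ∧ ¬(x0 ∨ x1)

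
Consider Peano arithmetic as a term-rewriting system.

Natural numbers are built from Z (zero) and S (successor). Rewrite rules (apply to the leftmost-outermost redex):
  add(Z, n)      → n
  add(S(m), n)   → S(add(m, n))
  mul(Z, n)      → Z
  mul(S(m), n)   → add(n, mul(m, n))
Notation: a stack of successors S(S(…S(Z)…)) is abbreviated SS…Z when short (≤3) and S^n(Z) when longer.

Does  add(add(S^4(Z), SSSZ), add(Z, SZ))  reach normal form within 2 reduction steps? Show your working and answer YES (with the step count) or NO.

  start: add(add(S^4(Z), SSSZ), add(Z, SZ))
  [1] add(S(add(SSSZ, SSSZ)), add(Z, SZ))
  [2] S(add(add(SSSZ, SSSZ), add(Z, SZ)))

Answer: NO — after 2 steps the term is S(add(add(SSSZ, SSSZ), add(Z, SZ))), not yet normal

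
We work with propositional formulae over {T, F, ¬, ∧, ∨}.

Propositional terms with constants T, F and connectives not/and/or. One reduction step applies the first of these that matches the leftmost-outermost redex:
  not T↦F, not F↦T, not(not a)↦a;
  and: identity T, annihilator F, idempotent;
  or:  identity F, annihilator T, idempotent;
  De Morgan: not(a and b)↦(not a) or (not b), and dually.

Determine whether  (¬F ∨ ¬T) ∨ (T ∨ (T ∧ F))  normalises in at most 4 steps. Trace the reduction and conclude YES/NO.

  start: (¬F ∨ ¬T) ∨ (T ∨ (T ∧ F))
  step 1: (T ∨ ¬T) ∨ (T ∨ (T ∧ F))
  step 2: T ∨ (T ∨ (T ∧ F))
  step 3: T

Answer: YES — reaches normal form T in 3 ≤ 4 steps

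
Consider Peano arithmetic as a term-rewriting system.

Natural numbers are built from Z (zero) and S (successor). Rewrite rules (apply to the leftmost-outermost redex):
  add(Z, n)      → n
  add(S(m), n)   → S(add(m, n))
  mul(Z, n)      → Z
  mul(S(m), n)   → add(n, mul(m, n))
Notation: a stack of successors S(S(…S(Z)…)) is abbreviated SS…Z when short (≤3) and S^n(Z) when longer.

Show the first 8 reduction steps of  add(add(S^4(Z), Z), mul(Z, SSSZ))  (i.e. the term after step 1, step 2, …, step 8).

Answer: after 8 steps: S(S(S(S(add(add(Z, Z), mul(Z, SSSZ))))))

Working:
  start: add(add(S^4(Z), Z), mul(Z, SSSZ))
  →1  add(S(add(SSSZ, Z)), mul(Z, SSSZ))
  →2  S(add(add(SSSZ, Z), mul(Z, SSSZ)))
  →3  S(add(S(add(SSZ, Z)), mul(Z, SSSZ)))
  →4  S(S(add(add(SSZ, Z), mul(Z, SSSZ))))
  →5  S(S(add(S(add(SZ, Z)), mul(Z, SSSZ))))
  →6  S(S(S(add(add(SZ, Z), mul(Z, SSSZ)))))
  →7  S(S(S(add(S(add(Z, Z)), mul(Z, SSSZ)))))
  →8  S(S(S(S(add(add(Z, Z), mul(Z, SSSZ))))))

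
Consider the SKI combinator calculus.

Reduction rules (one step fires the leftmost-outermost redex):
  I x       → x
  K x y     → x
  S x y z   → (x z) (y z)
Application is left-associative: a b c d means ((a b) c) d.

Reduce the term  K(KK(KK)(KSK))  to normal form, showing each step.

  start: K(KK(KK)(KSK))
  step 1: K(K(KSK))
  step 2: K(KS)

Answer: normal form = K(KS)  (in 2 steps)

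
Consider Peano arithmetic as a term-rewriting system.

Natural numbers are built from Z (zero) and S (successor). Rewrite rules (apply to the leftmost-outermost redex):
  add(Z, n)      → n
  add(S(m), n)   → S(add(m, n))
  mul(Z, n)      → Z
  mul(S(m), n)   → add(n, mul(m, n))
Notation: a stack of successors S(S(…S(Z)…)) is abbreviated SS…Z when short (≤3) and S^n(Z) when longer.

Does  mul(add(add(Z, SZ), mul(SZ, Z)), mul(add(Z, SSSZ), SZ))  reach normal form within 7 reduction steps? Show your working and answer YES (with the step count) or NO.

Answer: NO — after 7 steps the term is S(add(add(Z, mul(SSZ, SZ)), mul(add(Z, mul(SZ, Z)), mul(add(Z, SSSZ), SZ)))), not yet normal

Reduction:
  start: mul(add(add(Z, SZ), mul(SZ, Z)), mul(add(Z, SSSZ), SZ))
  →1  mul(add(SZ, mul(SZ, Z)), mul(add(Z, SSSZ), SZ))
  →2  mul(S(add(Z, mul(SZ, Z))), mul(add(Z, SSSZ), SZ))
  →3  add(mul(add(Z, SSSZ), SZ), mul(add(Z, mul(SZ, Z)), mul(add(Z, SSSZ), SZ)))
  →4  add(mul(SSSZ, SZ), mul(add(Z, mul(SZ, Z)), mul(add(Z, SSSZ), SZ)))
  →5  add(add(SZ, mul(SSZ, SZ)), mul(add(Z, mul(SZ, Z)), mul(add(Z, SSSZ), SZ)))
  →6  add(S(add(Z, mul(SSZ, SZ))), mul(add(Z, mul(SZ, Z)), mul(add(Z, SSSZ), SZ)))
  →7  S(add(add(Z, mul(SSZ, SZ)), mul(add(Z, mul(SZ, Z)), mul(add(Z, SSSZ), SZ))))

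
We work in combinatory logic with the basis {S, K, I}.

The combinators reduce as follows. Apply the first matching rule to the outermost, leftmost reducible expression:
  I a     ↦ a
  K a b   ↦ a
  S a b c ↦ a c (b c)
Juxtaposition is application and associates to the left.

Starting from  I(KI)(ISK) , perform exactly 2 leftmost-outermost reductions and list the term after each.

  start: I(KI)(ISK)
  [1] KI(ISK)
  [2] I

Answer: after 2 steps: I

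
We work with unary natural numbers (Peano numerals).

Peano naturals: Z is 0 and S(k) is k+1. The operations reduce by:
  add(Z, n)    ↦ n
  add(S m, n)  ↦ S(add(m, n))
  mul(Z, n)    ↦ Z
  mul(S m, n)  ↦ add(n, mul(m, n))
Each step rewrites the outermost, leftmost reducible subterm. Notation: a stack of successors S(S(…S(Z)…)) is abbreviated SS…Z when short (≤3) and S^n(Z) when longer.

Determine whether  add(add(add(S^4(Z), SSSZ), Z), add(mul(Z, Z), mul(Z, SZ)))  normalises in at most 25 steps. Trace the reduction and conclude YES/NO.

  start: add(add(add(S^4(Z), SSSZ), Z), add(mul(Z, Z), mul(Z, SZ)))
  [1] add(add(S(add(SSSZ, SSSZ)), Z), add(mul(Z, Z), mul(Z, SZ)))
  [2] add(S(add(add(SSSZ, SSSZ), Z)), add(mul(Z, Z), mul(Z, SZ)))
  [3] S(add(add(add(SSSZ, SSSZ), Z), add(mul(Z, Z), mul(Z, SZ))))
  [4] S(add(add(S(add(SSZ, SSSZ)), Z), add(mul(Z, Z), mul(Z, SZ))))
  [5] S(add(S(add(add(SSZ, SSSZ), Z)), add(mul(Z, Z), mul(Z, SZ))))
  [6] S(S(add(add(add(SSZ, SSSZ), Z), add(mul(Z, Z), mul(Z, SZ)))))
  [7] S(S(add(add(S(add(SZ, SSSZ)), Z), add(mul(Z, Z), mul(Z, SZ)))))
  [8] S(S(add(S(add(add(SZ, SSSZ), Z)), add(mul(Z, Z), mul(Z, SZ)))))
  [9] S(S(S(add(add(add(SZ, SSSZ), Z), add(mul(Z, Z), mul(Z, SZ))))))
  [10] S(S(S(add(add(S(add(Z, SSSZ)), Z), add(mul(Z, Z), mul(Z, SZ))))))
  [11] S(S(S(add(S(add(add(Z, SSSZ), Z)), add(mul(Z, Z), mul(Z, SZ))))))
  [12] S(S(S(S(add(add(add(Z, SSSZ), Z), add(mul(Z, Z), mul(Z, SZ)))))))
  [13] S(S(S(S(add(add(SSSZ, Z), add(mul(Z, Z), mul(Z, SZ)))))))
  [14] S(S(S(S(add(S(add(SSZ, Z)), add(mul(Z, Z), mul(Z, SZ)))))))
  [15] S(S(S(S(S(add(add(SSZ, Z), add(mul(Z, Z), mul(Z, SZ))))))))
  [16] S(S(S(S(S(add(S(add(SZ, Z)), add(mul(Z, Z), mul(Z, SZ))))))))
  [17] S(S(S(S(S(S(add(add(SZ, Z), add(mul(Z, Z), mul(Z, SZ)))))))))
  [18] S(S(S(S(S(S(add(S(add(Z, Z)), add(mul(Z, Z), mul(Z, SZ)))))))))
  [19] S(S(S(S(S(S(S(add(add(Z, Z), add(mul(Z, Z), mul(Z, SZ))))))))))
  [20] S(S(S(S(S(S(S(add(Z, add(mul(Z, Z), mul(Z, SZ))))))))))
  [21] S(S(S(S(S(S(S(add(mul(Z, Z), mul(Z, SZ)))))))))
  [22] S(S(S(S(S(S(S(add(Z, mul(Z, SZ)))))))))
  [23] S(S(S(S(S(S(S(mul(Z, SZ))))))))
  [24] S^7(Z)

Answer: YES — reaches normal form S^7(Z) in 24 ≤ 25 steps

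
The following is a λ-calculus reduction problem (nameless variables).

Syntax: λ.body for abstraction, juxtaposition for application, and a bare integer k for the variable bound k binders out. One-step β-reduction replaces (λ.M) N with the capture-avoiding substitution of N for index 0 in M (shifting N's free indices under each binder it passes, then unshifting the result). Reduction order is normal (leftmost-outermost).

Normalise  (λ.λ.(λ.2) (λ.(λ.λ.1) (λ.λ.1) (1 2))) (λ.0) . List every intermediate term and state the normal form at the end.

  start: (λ.λ.(λ.2) (λ.(λ.λ.1) (λ.λ.1) (1 2))) (λ.0)
  →1  λ.(λ.λ.0) (λ.(λ.λ.1) (λ.λ.1) (1 (λ.0)))
  →2  λ.λ.0

Answer: normal form = λ.λ.0  (in 2 steps)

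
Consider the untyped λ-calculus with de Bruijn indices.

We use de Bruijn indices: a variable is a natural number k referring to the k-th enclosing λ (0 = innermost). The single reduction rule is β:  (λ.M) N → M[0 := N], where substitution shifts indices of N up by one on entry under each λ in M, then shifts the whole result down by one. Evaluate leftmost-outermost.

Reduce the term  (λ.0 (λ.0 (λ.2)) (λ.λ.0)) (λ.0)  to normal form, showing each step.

Answer: normal form = λ.0  (in 4 steps)

Reduction:
  start: (λ.0 (λ.0 (λ.2)) (λ.λ.0)) (λ.0)
  →1  (λ.0) (λ.0 (λ.λ.0)) (λ.λ.0)
  →2  (λ.0 (λ.λ.0)) (λ.λ.0)
  →3  (λ.λ.0) (λ.λ.0)
  →4  λ.0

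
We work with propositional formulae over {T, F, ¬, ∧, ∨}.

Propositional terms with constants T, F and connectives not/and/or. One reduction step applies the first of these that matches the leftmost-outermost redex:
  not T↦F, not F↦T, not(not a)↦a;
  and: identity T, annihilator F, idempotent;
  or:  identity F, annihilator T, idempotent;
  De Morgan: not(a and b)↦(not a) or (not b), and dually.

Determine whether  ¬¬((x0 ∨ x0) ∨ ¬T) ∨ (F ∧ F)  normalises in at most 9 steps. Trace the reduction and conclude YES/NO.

Answer: YES — reaches normal form x0 in 6 ≤ 9 steps

Derivation:
  start: ¬¬((x0 ∨ x0) ∨ ¬T) ∨ (F ∧ F)
  →1  ((x0 ∨ x0) ∨ ¬T) ∨ (F ∧ F)
  →2  (x0 ∨ ¬T) ∨ (F ∧ F)
  →3  (x0 ∨ F) ∨ (F ∧ F)
  →4  x0 ∨ (F ∧ F)
  →5  x0 ∨ F
  →6  x0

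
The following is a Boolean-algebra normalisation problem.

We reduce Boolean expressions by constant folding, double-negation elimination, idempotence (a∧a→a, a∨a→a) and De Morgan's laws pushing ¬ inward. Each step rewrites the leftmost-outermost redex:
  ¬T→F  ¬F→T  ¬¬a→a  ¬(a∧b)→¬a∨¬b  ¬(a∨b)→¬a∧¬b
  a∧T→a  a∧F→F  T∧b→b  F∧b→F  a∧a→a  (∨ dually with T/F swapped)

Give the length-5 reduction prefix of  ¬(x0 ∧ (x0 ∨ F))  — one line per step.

  start: ¬(x0 ∧ (x0 ∨ F))
  →1  ¬x0 ∨ ¬(x0 ∨ F)
  →2  ¬x0 ∨ (¬x0 ∧ ¬F)
  →3  ¬x0 ∨ (¬x0 ∧ T)
  →4  ¬x0 ∨ ¬x0
  →5  ¬x0

Answer: after 5 steps: ¬x0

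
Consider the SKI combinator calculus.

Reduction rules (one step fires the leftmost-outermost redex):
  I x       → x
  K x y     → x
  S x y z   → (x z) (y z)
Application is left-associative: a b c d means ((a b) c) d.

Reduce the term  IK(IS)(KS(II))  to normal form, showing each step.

  start: IK(IS)(KS(II))
  [1] K(IS)(KS(II))
  [2] IS
  [3] S

Answer: normal form = S  (in 3 steps)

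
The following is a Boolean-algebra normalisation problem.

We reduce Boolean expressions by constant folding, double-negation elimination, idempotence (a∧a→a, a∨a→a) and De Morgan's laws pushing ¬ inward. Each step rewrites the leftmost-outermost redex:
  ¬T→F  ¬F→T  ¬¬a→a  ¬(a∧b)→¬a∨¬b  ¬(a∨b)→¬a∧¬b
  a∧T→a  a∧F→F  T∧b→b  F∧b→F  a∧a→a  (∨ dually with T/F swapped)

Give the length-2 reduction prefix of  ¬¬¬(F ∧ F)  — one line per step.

Answer: after 2 steps: ¬F ∨ ¬F

Derivation:
  start: ¬¬¬(F ∧ F)
  →1  ¬(F ∧ F)
  →2  ¬F ∨ ¬F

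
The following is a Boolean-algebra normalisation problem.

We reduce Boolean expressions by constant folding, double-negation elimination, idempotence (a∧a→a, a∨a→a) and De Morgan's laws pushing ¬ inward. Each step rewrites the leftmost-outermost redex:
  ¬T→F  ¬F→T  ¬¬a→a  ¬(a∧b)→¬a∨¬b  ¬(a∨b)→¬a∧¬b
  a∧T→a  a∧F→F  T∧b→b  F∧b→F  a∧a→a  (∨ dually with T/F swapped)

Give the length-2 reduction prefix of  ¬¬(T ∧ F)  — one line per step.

Answer: after 2 steps: F

Working:
  start: ¬¬(T ∧ F)
  →1  T ∧ F
  →2  F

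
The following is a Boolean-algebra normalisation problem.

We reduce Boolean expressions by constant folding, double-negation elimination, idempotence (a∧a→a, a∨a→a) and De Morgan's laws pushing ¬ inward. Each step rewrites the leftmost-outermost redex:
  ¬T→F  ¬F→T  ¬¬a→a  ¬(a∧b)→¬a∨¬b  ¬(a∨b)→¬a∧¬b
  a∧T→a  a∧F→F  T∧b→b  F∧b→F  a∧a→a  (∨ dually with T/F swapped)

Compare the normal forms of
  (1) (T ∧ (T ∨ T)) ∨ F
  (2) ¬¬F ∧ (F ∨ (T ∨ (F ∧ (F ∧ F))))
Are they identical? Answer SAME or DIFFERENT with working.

Answer: DIFFERENT — A ⇓ T, B ⇓ F

Derivation:
Term A:
  start: (T ∧ (T ∨ T)) ∨ F
  step 1: T ∧ (T ∨ T)
  step 2: T ∨ T
  step 3: T

Term B:
  start: ¬¬F ∧ (F ∨ (T ∨ (F ∧ (F ∧ F))))
  step 1: F ∧ (F ∨ (T ∨ (F ∧ (F ∧ F))))
  step 2: F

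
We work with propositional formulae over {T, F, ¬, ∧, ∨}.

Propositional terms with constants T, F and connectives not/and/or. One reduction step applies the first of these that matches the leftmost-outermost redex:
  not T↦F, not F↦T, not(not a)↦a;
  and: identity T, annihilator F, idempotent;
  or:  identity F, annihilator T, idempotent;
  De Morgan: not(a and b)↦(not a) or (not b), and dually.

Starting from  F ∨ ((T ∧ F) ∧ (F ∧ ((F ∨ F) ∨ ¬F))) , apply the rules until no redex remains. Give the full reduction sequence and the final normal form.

  start: F ∨ ((T ∧ F) ∧ (F ∧ ((F ∨ F) ∨ ¬F)))
  [1] (T ∧ F) ∧ (F ∧ ((F ∨ F) ∨ ¬F))
  [2] F ∧ (F ∧ ((F ∨ F) ∨ ¬F))
  [3] F

Answer: normal form = F  (in 3 steps)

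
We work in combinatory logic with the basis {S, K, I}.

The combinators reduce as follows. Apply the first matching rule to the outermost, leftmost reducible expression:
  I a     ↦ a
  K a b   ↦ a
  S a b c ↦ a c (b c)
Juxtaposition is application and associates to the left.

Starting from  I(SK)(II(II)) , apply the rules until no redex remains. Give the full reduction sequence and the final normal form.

Answer: normal form = SKI  (in 4 steps)

Reduction:
  start: I(SK)(II(II))
  →1  SK(II(II))
  →2  SK(I(II))
  →3  SK(II)
  →4  SKI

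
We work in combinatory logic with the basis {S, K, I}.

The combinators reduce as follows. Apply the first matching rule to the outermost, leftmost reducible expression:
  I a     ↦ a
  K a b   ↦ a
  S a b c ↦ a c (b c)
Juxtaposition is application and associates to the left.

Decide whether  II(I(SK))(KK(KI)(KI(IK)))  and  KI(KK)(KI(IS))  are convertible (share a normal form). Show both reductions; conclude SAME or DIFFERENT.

Answer: DIFFERENT — A ⇓ SK(KI), B ⇓ I

Reduction:
Term A:
  start: II(I(SK))(KK(KI)(KI(IK)))
  [1] I(I(SK))(KK(KI)(KI(IK)))
  [2] I(SK)(KK(KI)(KI(IK)))
  [3] SK(KK(KI)(KI(IK)))
  [4] SK(K(KI(IK)))
  [5] SK(KI)

Term B:
  start: KI(KK)(KI(IS))
  [1] I(KI(IS))
  [2] KI(IS)
  [3] I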